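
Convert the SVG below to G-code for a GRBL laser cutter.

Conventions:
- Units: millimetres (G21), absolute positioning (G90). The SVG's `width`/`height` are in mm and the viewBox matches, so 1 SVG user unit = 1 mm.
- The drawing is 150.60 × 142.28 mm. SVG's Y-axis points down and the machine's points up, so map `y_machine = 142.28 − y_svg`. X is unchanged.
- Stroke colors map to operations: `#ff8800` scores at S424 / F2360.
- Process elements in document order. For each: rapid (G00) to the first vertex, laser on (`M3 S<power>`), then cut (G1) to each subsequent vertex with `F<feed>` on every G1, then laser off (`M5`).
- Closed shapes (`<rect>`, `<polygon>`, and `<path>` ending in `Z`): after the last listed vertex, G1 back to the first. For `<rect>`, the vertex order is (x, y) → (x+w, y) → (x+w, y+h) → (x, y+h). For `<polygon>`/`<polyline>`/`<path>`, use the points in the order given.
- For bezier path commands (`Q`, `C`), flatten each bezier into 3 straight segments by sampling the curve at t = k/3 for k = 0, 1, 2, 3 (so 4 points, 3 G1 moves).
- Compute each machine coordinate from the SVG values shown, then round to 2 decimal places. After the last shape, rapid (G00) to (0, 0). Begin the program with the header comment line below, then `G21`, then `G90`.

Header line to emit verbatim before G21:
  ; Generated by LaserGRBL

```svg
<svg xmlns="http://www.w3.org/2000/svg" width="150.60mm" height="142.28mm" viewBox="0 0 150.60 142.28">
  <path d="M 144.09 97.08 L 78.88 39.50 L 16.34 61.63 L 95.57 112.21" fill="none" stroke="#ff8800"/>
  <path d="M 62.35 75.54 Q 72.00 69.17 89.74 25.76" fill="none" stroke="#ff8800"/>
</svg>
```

1 u = 1 mm; y_m = 142.28 − y.

[1] `<path>` open polyline, #ff8800→score S424 F2360: (144.09,45.20) → (78.88,102.78) → (16.34,80.65) → (95.57,30.07)

[2] `<path>` quadratic bezier, #ff8800→score S424 F2360: (62.35,66.74) → (69.68,75.10) → (78.81,91.70) → (89.74,116.52)

; Generated by LaserGRBL
G21
G90
G00 X144.09 Y45.20
M3 S424
G1 X78.88 Y102.78 F2360
G1 X16.34 Y80.65 F2360
G1 X95.57 Y30.07 F2360
M5
G00 X62.35 Y66.74
M3 S424
G1 X69.68 Y75.10 F2360
G1 X78.81 Y91.70 F2360
G1 X89.74 Y116.52 F2360
M5
G00 X0.00 Y0.00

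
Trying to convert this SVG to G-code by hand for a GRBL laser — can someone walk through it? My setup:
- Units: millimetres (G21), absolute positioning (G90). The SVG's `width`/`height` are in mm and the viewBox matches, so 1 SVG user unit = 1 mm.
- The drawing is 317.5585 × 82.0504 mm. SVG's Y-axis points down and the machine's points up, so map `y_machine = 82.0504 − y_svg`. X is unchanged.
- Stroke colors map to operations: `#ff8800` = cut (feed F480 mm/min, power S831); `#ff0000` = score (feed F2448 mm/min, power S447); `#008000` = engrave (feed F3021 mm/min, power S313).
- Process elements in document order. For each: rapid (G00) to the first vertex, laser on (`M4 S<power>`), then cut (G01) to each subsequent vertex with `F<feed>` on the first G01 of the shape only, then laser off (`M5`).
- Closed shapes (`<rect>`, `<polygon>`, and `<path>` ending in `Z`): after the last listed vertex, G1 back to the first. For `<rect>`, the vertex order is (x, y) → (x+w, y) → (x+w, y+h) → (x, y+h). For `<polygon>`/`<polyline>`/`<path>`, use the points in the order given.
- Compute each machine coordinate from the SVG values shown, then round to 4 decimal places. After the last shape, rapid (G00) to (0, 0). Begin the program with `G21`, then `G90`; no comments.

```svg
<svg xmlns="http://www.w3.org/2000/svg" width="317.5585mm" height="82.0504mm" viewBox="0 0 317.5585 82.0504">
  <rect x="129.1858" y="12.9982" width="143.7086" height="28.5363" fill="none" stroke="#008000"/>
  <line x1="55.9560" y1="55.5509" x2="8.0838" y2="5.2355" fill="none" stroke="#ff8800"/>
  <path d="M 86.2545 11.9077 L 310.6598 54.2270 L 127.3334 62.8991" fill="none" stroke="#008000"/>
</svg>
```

viewBox `0 0 317.5585 82.0504` with mm width/height → 1 unit = 1 mm. Flip: y_m = 82.0504 − y_svg.

**Shape 1** — `<rect>` rectangle, stroke `#008000` → engrave (S313, F3021). Machine vertices: (129.1858,69.0522) → (272.8944,69.0522) → (272.8944,40.5159) → (129.1858,40.5159) → (129.1858,69.0522). Closed: final G1 returns to the first vertex.

**Shape 2** — `<line>` line segment, stroke `#ff8800` → cut (S831, F480). Machine vertices: (55.9560,26.4995) → (8.0838,76.8149). Open path.

**Shape 3** — `<path>` open polyline, stroke `#008000` → engrave (S313, F3021). Machine vertices: (86.2545,70.1427) → (310.6598,27.8234) → (127.3334,19.1513). Open path.

G21
G90
G00 X129.1858 Y69.0522
M4 S313
G01 X272.8944 Y69.0522 F3021
G01 X272.8944 Y40.5159
G01 X129.1858 Y40.5159
G01 X129.1858 Y69.0522
M5
G00 X55.9560 Y26.4995
M4 S831
G01 X8.0838 Y76.8149 F480
M5
G00 X86.2545 Y70.1427
M4 S313
G01 X310.6598 Y27.8234 F3021
G01 X127.3334 Y19.1513
M5
G00 X0.0000 Y0.0000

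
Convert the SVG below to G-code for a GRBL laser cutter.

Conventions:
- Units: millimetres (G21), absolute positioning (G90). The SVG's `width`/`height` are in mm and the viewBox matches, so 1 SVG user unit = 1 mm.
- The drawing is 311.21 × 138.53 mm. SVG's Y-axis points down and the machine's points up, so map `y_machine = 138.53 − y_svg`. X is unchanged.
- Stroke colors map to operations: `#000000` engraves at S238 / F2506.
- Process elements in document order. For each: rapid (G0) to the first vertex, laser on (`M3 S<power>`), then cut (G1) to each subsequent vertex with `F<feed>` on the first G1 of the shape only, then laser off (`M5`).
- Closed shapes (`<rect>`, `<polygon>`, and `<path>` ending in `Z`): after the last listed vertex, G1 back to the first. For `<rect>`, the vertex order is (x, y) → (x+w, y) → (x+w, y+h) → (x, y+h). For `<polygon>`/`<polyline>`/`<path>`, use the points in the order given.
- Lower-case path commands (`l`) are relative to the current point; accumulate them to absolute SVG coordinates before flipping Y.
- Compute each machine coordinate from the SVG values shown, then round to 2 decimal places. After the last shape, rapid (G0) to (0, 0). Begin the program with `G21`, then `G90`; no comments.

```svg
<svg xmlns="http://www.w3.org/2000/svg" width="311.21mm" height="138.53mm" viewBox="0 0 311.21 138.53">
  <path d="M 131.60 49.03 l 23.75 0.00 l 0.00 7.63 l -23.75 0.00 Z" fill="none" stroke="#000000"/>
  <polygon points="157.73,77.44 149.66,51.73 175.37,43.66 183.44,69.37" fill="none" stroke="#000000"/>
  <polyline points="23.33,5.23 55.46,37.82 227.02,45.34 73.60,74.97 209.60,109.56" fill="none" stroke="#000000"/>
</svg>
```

G21
G90
G0 X131.60 Y89.50
M3 S238
G1 X155.35 Y89.50 F2506
G1 X155.35 Y81.87
G1 X131.60 Y81.87
G1 X131.60 Y89.50
M5
G0 X157.73 Y61.09
M3 S238
G1 X149.66 Y86.80 F2506
G1 X175.37 Y94.87
G1 X183.44 Y69.16
G1 X157.73 Y61.09
M5
G0 X23.33 Y133.30
M3 S238
G1 X55.46 Y100.71 F2506
G1 X227.02 Y93.19
G1 X73.60 Y63.56
G1 X209.60 Y28.97
M5
G0 X0.00 Y0.00

viewBox `0 0 311.21 138.53` with mm width/height → 1 unit = 1 mm. Flip: y_m = 138.53 − y_svg.

**Shape 1** — `<path>` rectangle, stroke `#000000` → engrave (S238, F2506). Machine vertices: (131.60,89.50) → (155.35,89.50) → (155.35,81.87) → (131.60,81.87) → (131.60,89.50). Closed: final G1 returns to the first vertex.

**Shape 2** — `<polygon>` regular polygon, stroke `#000000` → engrave (S238, F2506). Machine vertices: (157.73,61.09) → (149.66,86.80) → (175.37,94.87) → (183.44,69.16) → (157.73,61.09). Closed: final G1 returns to the first vertex.

**Shape 3** — `<polyline>` open polyline, stroke `#000000` → engrave (S238, F2506). Machine vertices: (23.33,133.30) → (55.46,100.71) → (227.02,93.19) → (73.60,63.56) → (209.60,28.97). Open path.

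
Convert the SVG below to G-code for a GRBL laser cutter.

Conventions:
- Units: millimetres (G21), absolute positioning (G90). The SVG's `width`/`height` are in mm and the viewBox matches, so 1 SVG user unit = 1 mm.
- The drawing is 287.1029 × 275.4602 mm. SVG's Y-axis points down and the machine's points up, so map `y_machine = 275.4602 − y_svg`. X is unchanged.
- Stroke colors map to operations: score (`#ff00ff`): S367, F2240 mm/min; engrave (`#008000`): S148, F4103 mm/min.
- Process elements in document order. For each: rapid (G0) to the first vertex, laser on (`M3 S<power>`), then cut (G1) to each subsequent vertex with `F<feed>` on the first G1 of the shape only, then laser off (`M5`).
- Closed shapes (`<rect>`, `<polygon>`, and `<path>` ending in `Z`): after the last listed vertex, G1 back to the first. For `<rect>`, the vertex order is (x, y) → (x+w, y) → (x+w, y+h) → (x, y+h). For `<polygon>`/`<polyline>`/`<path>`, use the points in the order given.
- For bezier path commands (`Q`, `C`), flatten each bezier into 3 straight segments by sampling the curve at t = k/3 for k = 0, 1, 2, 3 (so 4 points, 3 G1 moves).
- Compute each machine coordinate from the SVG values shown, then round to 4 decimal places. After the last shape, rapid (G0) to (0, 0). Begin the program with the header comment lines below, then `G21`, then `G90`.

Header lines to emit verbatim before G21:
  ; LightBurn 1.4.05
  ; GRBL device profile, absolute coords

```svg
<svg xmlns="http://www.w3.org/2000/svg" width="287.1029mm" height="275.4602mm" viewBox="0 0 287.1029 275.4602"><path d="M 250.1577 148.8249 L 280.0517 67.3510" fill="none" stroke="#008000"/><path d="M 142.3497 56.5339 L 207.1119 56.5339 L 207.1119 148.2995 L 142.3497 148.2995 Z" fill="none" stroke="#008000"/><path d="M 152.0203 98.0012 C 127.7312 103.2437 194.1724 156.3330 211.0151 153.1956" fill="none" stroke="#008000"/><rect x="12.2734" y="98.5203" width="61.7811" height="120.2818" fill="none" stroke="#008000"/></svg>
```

; LightBurn 1.4.05
; GRBL device profile, absolute coords
G21
G90
G0 X250.1577 Y126.6353
M3 S148
G1 X280.0517 Y208.1092 F4103
M5
G0 X142.3497 Y218.9263
M3 S148
G1 X207.1119 Y218.9263 F4103
G1 X207.1119 Y127.1607
G1 X142.3497 Y127.1607
G1 X142.3497 Y218.9263
M5
G0 X152.0203 Y177.4590
M3 S148
G1 X152.7773 Y160.1221 F4103
G1 X182.8369 Y134.0149
G1 X211.0151 Y122.2646
M5
G0 X12.2734 Y176.9399
M3 S148
G1 X74.0545 Y176.9399 F4103
G1 X74.0545 Y56.6581
G1 X12.2734 Y56.6581
G1 X12.2734 Y176.9399
M5
G0 X0.0000 Y0.0000

1 u = 1 mm; y_m = 275.4602 − y.

[1] `<path>` line segment, #008000→engrave S148 F4103: (250.1577,126.6353) → (280.0517,208.1092)

[2] `<path>` rectangle, #008000→engrave S148 F4103: (142.3497,218.9263) → (207.1119,218.9263) → (207.1119,127.1607) → (142.3497,127.1607) → (142.3497,218.9263) (closed)

[3] `<path>` cubic bezier, #008000→engrave S148 F4103: (152.0203,177.4590) → (152.7773,160.1221) → (182.8369,134.0149) → (211.0151,122.2646)

[4] `<rect>` rectangle, #008000→engrave S148 F4103: (12.2734,176.9399) → (74.0545,176.9399) → (74.0545,56.6581) → (12.2734,56.6581) → (12.2734,176.9399) (closed)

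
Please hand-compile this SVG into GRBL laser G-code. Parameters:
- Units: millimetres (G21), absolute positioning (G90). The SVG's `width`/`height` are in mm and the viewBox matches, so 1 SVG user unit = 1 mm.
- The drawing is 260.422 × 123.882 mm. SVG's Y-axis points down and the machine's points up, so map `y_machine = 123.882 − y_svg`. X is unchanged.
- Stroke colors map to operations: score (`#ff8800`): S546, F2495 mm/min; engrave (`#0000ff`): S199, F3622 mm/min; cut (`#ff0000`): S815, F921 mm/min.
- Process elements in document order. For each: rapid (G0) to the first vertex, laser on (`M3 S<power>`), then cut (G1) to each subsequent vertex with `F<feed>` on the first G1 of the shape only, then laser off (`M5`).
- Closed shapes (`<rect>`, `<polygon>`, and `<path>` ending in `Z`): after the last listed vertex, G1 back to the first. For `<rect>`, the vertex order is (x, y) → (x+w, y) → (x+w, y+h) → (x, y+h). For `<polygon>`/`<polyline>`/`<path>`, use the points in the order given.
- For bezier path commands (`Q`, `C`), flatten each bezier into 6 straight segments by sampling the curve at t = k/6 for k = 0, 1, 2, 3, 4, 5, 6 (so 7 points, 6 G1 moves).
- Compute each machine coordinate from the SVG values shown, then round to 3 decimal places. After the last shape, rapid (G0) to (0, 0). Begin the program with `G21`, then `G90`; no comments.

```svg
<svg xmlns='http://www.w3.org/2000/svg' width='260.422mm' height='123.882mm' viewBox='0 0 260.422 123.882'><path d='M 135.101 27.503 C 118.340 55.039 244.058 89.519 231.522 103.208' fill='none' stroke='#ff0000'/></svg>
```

G21
G90
G0 X135.101 Y96.379
M3 S815
G1 X137.294 Y82.161 F921
G1 X155.435 Y67.556
G1 X181.727 Y53.334
G1 X208.371 Y40.266
G1 X227.569 Y29.123
G1 X231.522 Y20.674
M5
G0 X0.000 Y0.000

viewBox `0 0 260.422 123.882` with mm width/height → 1 unit = 1 mm. Flip: y_m = 123.882 − y_svg.

**Shape 1** — `<path>` cubic bezier, stroke `#ff0000` → cut (S815, F921). Control points (SVG): P0=(135.101,27.503), P1=(118.340,55.039), P2=(244.058,89.519), P3=(231.522,103.208); sampled at t=k/6. Machine vertices: (135.101,96.379) → (137.294,82.161) → (155.435,67.556) → (181.727,53.334) → (208.371,40.266) → (227.569,29.123) → (231.522,20.674). Open path.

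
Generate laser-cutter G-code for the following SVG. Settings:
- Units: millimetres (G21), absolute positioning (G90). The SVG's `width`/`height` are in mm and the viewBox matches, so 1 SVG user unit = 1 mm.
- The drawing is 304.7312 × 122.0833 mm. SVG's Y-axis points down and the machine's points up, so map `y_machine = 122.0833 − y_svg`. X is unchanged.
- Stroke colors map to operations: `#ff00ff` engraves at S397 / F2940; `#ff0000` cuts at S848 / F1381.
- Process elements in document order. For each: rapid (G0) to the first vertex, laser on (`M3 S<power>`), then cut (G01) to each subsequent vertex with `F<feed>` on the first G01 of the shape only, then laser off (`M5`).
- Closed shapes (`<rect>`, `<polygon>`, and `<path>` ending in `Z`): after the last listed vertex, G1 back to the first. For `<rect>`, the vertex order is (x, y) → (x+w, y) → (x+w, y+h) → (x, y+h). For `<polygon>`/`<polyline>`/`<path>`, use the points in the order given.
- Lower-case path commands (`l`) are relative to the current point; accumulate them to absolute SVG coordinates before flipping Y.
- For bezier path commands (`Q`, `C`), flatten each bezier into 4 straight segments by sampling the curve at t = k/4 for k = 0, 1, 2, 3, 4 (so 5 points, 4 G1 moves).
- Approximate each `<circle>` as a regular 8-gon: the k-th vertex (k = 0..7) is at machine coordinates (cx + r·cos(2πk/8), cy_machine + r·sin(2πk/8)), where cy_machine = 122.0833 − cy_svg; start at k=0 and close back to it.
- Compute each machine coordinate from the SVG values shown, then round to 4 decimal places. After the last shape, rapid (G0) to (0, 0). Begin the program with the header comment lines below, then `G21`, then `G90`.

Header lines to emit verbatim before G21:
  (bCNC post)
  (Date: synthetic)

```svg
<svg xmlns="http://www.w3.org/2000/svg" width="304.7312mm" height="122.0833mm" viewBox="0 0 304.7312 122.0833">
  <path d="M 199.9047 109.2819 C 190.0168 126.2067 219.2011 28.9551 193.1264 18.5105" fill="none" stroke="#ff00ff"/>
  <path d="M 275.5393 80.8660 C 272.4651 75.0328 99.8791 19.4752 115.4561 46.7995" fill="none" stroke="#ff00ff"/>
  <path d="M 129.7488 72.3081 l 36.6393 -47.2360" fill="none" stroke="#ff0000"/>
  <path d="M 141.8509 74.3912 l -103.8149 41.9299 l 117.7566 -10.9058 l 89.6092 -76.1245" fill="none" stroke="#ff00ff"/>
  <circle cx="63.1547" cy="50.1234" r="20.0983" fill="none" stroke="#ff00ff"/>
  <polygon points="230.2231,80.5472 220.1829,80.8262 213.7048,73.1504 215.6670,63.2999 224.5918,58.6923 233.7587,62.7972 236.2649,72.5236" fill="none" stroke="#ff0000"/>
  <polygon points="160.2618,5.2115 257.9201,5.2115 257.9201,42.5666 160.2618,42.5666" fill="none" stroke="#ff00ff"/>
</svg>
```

1 u = 1 mm; y_m = 122.0833 − y.

[1] `<path>` cubic bezier, #ff00ff→engrave S397 F2940: (199.9047,12.8014) → (198.3409,18.3755) → (202.5856,47.9236) → (203.7953,82.6034) → (193.1264,103.5728)

[2] `<path>` cubic bezier, #ff00ff→engrave S397 F2940: (275.5393,41.2173) → (247.0389,52.8436) → (188.5035,70.6846) → (133.4652,82.3086) → (115.4561,75.2838)

[3] `<path>` line segment, #ff0000→cut S848 F1381: (129.7488,49.7752) → (166.3881,97.0112)

[4] `<path>` open polyline, #ff00ff→engrave S397 F2940: (141.8509,47.6921) → (38.0360,5.7622) → (155.7926,16.6680) → (245.4018,92.7925)

[5] `<circle>` circle, #ff00ff→engrave S397 F2940: (83.2530,71.9599) → (77.3663,86.1715) → (63.1547,92.0582) → (48.9431,86.1715) → (43.0564,71.9599) → (48.9431,57.7483) → (63.1547,51.8616) → (77.3663,57.7483) → (83.2530,71.9599) (closed)

[6] `<polygon>` regular polygon, #ff0000→cut S848 F1381: (230.2231,41.5361) → (220.1829,41.2571) → (213.7048,48.9329) → (215.6670,58.7834) → (224.5918,63.3910) → (233.7587,59.2861) → (236.2649,49.5597) → (230.2231,41.5361) (closed)

[7] `<polygon>` rectangle, #ff00ff→engrave S397 F2940: (160.2618,116.8718) → (257.9201,116.8718) → (257.9201,79.5167) → (160.2618,79.5167) → (160.2618,116.8718) (closed)

(bCNC post)
(Date: synthetic)
G21
G90
G0 X199.9047 Y12.8014
M3 S397
G01 X198.3409 Y18.3755 F2940
G01 X202.5856 Y47.9236
G01 X203.7953 Y82.6034
G01 X193.1264 Y103.5728
M5
G0 X275.5393 Y41.2173
M3 S397
G01 X247.0389 Y52.8436 F2940
G01 X188.5035 Y70.6846
G01 X133.4652 Y82.3086
G01 X115.4561 Y75.2838
M5
G0 X129.7488 Y49.7752
M3 S848
G01 X166.3881 Y97.0112 F1381
M5
G0 X141.8509 Y47.6921
M3 S397
G01 X38.0360 Y5.7622 F2940
G01 X155.7926 Y16.6680
G01 X245.4018 Y92.7925
M5
G0 X83.2530 Y71.9599
M3 S397
G01 X77.3663 Y86.1715 F2940
G01 X63.1547 Y92.0582
G01 X48.9431 Y86.1715
G01 X43.0564 Y71.9599
G01 X48.9431 Y57.7483
G01 X63.1547 Y51.8616
G01 X77.3663 Y57.7483
G01 X83.2530 Y71.9599
M5
G0 X230.2231 Y41.5361
M3 S848
G01 X220.1829 Y41.2571 F1381
G01 X213.7048 Y48.9329
G01 X215.6670 Y58.7834
G01 X224.5918 Y63.3910
G01 X233.7587 Y59.2861
G01 X236.2649 Y49.5597
G01 X230.2231 Y41.5361
M5
G0 X160.2618 Y116.8718
M3 S397
G01 X257.9201 Y116.8718 F2940
G01 X257.9201 Y79.5167
G01 X160.2618 Y79.5167
G01 X160.2618 Y116.8718
M5
G0 X0.0000 Y0.0000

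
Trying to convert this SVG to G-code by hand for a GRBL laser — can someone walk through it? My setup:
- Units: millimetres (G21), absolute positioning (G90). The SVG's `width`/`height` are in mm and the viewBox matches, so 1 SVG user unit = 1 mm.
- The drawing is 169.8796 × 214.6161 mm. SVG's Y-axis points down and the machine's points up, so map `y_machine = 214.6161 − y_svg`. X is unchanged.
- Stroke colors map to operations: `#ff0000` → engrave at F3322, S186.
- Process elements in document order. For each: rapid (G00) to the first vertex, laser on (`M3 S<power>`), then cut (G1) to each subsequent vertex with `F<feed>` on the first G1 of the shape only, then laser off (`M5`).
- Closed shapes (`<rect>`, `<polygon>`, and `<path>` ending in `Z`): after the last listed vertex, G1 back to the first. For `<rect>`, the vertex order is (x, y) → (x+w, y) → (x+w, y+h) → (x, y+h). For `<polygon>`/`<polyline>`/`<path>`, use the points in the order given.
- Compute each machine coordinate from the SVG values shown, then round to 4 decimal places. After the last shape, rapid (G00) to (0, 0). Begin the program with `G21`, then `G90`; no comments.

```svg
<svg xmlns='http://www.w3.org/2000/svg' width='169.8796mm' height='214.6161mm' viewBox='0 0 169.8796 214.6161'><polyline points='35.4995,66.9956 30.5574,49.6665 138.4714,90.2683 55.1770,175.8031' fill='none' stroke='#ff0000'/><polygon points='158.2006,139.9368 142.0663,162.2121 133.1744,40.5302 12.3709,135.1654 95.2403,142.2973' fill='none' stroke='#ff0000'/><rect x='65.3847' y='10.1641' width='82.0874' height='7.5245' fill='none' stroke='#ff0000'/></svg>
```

G21
G90
G00 X35.4995 Y147.6205
M3 S186
G1 X30.5574 Y164.9496 F3322
G1 X138.4714 Y124.3478
G1 X55.1770 Y38.8130
M5
G00 X158.2006 Y74.6793
M3 S186
G1 X142.0663 Y52.4040 F3322
G1 X133.1744 Y174.0859
G1 X12.3709 Y79.4507
G1 X95.2403 Y72.3188
G1 X158.2006 Y74.6793
M5
G00 X65.3847 Y204.4520
M3 S186
G1 X147.4721 Y204.4520 F3322
G1 X147.4721 Y196.9275
G1 X65.3847 Y196.9275
G1 X65.3847 Y204.4520
M5
G00 X0.0000 Y0.0000

Since the viewBox matches the mm dimensions, user units are millimetres directly. The only transform is the Y-flip y_m = 214.6161 − y_svg.

Shape 1 is a open polyline drawn with `<polyline>`. Its stroke #ff0000 means engrave at S186, F3322. After flipping Y the toolpath is (35.4995,147.6205) → (30.5574,164.9496) → (138.4714,124.3478) → (55.1770,38.8130).

Shape 2 is a closed polygon drawn with `<polygon>`. Its stroke #ff0000 means engrave at S186, F3322. After flipping Y the toolpath is (158.2006,74.6793) → (142.0663,52.4040) → (133.1744,174.0859) → (12.3709,79.4507) → (95.2403,72.3188) → (158.2006,74.6793), returning to the start.

Shape 3 is a rectangle drawn with `<rect>`. Its stroke #ff0000 means engrave at S186, F3322. After flipping Y the toolpath is (65.3847,204.4520) → (147.4721,204.4520) → (147.4721,196.9275) → (65.3847,196.9275) → (65.3847,204.4520), returning to the start.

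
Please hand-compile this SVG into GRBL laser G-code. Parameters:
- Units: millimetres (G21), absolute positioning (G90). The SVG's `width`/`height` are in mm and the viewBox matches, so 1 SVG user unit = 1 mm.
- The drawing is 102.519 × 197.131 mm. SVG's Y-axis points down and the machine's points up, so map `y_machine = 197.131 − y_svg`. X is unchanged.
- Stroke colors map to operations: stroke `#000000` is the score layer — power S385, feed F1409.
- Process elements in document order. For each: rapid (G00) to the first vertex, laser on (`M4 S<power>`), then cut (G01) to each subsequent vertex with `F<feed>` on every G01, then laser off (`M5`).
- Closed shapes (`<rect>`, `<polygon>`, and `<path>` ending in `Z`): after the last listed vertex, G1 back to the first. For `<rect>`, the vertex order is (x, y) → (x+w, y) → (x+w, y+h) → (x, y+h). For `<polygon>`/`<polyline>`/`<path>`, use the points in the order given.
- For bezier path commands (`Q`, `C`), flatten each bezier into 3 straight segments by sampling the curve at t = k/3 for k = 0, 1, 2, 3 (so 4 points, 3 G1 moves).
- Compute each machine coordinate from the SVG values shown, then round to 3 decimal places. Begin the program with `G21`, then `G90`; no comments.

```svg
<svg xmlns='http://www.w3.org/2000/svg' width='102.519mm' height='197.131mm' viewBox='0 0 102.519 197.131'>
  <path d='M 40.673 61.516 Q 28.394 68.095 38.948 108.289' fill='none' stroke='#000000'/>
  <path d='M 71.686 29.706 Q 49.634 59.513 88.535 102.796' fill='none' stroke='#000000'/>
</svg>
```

G21
G90
G00 X40.673 Y135.615
M4 S385
G01 X35.024 Y127.494 F1409
G01 X34.449 Y111.903 F1409
G01 X38.948 Y88.842 F1409
M5
G00 X71.686 Y167.425
M4 S385
G01 X63.757 Y146.056 F1409
G01 X69.374 Y121.693 F1409
G01 X88.535 Y94.335 F1409
M5

Since the viewBox matches the mm dimensions, user units are millimetres directly. The only transform is the Y-flip y_m = 197.131 − y_svg.

Shape 1 is a quadratic bezier drawn with `<path>`. Its stroke #000000 means score at S385, F1409. After flipping Y the toolpath is (40.673,135.615) → (35.024,127.494) → (34.449,111.903) → (38.948,88.842).

Shape 2 is a quadratic bezier drawn with `<path>`. Its stroke #000000 means score at S385, F1409. After flipping Y the toolpath is (71.686,167.425) → (63.757,146.056) → (69.374,121.693) → (88.535,94.335).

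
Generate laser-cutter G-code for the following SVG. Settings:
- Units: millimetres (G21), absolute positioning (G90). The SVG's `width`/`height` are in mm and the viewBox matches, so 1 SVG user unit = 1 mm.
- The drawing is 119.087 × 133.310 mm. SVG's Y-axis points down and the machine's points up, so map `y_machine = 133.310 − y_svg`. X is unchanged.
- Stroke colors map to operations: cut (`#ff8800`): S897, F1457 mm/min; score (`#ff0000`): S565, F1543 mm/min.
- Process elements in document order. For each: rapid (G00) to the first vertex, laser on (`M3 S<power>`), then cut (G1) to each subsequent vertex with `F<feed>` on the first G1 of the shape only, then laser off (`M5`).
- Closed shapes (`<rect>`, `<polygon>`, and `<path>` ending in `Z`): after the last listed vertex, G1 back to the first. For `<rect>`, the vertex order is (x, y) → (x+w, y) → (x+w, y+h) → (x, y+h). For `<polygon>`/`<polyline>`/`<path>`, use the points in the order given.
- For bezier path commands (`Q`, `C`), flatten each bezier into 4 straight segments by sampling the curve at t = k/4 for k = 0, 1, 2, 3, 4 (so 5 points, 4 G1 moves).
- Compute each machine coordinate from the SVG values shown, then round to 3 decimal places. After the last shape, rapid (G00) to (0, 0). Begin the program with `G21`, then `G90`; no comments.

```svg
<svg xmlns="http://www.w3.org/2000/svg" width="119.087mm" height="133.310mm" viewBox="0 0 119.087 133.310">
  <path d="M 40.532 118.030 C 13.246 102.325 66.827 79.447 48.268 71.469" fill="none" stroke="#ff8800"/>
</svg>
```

1 u = 1 mm; y_m = 133.310 − y.

[1] `<path>` cubic bezier, #ff8800→cut S897 F1457: (40.532,15.280) → (32.839,28.059) → (41.127,41.458) → (51.052,53.409) → (48.268,61.841)

G21
G90
G00 X40.532 Y15.280
M3 S897
G1 X32.839 Y28.059 F1457
G1 X41.127 Y41.458
G1 X51.052 Y53.409
G1 X48.268 Y61.841
M5
G00 X0.000 Y0.000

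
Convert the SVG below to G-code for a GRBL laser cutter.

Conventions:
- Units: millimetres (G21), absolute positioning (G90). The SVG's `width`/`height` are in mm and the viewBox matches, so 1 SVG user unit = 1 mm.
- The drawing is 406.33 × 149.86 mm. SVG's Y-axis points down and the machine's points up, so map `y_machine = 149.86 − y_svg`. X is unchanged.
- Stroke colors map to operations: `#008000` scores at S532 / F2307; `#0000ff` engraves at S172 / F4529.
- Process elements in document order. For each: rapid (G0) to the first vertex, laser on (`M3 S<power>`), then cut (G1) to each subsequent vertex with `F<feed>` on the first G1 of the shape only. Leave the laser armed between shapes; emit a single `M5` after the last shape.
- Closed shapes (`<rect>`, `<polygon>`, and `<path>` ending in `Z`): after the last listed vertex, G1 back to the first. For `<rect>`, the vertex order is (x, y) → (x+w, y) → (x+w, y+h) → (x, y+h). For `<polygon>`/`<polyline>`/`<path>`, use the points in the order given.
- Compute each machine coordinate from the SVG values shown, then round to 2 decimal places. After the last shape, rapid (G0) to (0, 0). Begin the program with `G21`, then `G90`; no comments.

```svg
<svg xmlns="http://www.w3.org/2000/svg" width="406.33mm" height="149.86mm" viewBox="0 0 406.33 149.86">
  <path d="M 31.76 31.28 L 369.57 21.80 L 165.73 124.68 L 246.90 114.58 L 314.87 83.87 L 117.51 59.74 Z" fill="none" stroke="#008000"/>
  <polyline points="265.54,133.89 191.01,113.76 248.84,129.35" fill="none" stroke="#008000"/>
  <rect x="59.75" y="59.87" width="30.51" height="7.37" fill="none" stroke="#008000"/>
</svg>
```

viewBox `0 0 406.33 149.86` with mm width/height → 1 unit = 1 mm. Flip: y_m = 149.86 − y_svg.

**Shape 1** — `<path>` closed polygon, stroke `#008000` → score (S532, F2307). Machine vertices: (31.76,118.58) → (369.57,128.06) → (165.73,25.18) → (246.90,35.28) → (314.87,65.99) → (117.51,90.12) → (31.76,118.58). Closed: final G1 returns to the first vertex.

**Shape 2** — `<polyline>` open polyline, stroke `#008000` → score (S532, F2307). Machine vertices: (265.54,15.97) → (191.01,36.10) → (248.84,20.51). Open path.

**Shape 3** — `<rect>` rectangle, stroke `#008000` → score (S532, F2307). Machine vertices: (59.75,89.99) → (90.26,89.99) → (90.26,82.62) → (59.75,82.62) → (59.75,89.99). Closed: final G1 returns to the first vertex.

G21
G90
G0 X31.76 Y118.58
M3 S532
G1 X369.57 Y128.06 F2307
G1 X165.73 Y25.18
G1 X246.90 Y35.28
G1 X314.87 Y65.99
G1 X117.51 Y90.12
G1 X31.76 Y118.58
G0 X265.54 Y15.97
M3 S532
G1 X191.01 Y36.10 F2307
G1 X248.84 Y20.51
G0 X59.75 Y89.99
M3 S532
G1 X90.26 Y89.99 F2307
G1 X90.26 Y82.62
G1 X59.75 Y82.62
G1 X59.75 Y89.99
M5
G0 X0.00 Y0.00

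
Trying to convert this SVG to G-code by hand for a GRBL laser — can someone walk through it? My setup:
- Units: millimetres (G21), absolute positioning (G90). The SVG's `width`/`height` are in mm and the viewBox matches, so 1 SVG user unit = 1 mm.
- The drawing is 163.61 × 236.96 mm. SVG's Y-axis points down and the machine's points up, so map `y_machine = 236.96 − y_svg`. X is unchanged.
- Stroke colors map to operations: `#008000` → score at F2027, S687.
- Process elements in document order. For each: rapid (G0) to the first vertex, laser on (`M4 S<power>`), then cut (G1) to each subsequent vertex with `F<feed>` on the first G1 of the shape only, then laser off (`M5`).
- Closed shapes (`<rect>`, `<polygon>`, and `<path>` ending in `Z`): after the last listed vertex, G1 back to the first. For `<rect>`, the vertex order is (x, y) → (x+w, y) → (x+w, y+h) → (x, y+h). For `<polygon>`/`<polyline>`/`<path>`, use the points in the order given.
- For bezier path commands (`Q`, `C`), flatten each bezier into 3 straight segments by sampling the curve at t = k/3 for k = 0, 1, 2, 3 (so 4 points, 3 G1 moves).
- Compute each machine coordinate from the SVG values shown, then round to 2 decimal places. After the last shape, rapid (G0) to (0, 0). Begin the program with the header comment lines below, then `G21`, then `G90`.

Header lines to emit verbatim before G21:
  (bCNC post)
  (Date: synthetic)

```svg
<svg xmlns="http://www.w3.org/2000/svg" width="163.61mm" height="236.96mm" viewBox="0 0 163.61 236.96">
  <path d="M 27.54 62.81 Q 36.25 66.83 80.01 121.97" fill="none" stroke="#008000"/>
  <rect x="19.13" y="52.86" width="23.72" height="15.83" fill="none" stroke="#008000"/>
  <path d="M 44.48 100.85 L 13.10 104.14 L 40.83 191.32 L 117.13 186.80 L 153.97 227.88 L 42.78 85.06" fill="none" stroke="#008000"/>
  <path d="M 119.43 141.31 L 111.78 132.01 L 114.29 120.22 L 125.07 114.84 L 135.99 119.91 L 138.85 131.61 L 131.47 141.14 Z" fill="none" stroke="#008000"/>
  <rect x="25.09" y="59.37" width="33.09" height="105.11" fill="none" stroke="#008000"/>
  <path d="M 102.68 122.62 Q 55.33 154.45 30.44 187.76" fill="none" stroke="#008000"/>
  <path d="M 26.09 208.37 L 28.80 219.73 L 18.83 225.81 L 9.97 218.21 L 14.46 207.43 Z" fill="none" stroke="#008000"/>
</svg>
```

1 u = 1 mm; y_m = 236.96 − y.

[1] `<path>` quadratic bezier, #008000→score S687 F2027: (27.54,174.15) → (37.24,165.79) → (54.73,146.07) → (80.01,114.99)

[2] `<rect>` rectangle, #008000→score S687 F2027: (19.13,184.10) → (42.85,184.10) → (42.85,168.27) → (19.13,168.27) → (19.13,184.10) (closed)

[3] `<path>` open polyline, #008000→score S687 F2027: (44.48,136.11) → (13.10,132.82) → (40.83,45.64) → (117.13,50.16) → (153.97,9.08) → (42.78,151.90)

[4] `<path>` regular polygon, #008000→score S687 F2027: (119.43,95.65) → (111.78,104.95) → (114.29,116.74) → (125.07,122.12) → (135.99,117.05) → (138.85,105.35) → (131.47,95.82) → (119.43,95.65) (closed)

[5] `<rect>` rectangle, #008000→score S687 F2027: (25.09,177.59) → (58.18,177.59) → (58.18,72.48) → (25.09,72.48) → (25.09,177.59) (closed)

[6] `<path>` quadratic bezier, #008000→score S687 F2027: (102.68,114.34) → (73.61,92.96) → (49.53,71.24) → (30.44,49.20)

[7] `<path>` regular polygon, #008000→score S687 F2027: (26.09,28.59) → (28.80,17.23) → (18.83,11.15) → (9.97,18.75) → (14.46,29.53) → (26.09,28.59) (closed)

(bCNC post)
(Date: synthetic)
G21
G90
G0 X27.54 Y174.15
M4 S687
G1 X37.24 Y165.79 F2027
G1 X54.73 Y146.07
G1 X80.01 Y114.99
M5
G0 X19.13 Y184.10
M4 S687
G1 X42.85 Y184.10 F2027
G1 X42.85 Y168.27
G1 X19.13 Y168.27
G1 X19.13 Y184.10
M5
G0 X44.48 Y136.11
M4 S687
G1 X13.10 Y132.82 F2027
G1 X40.83 Y45.64
G1 X117.13 Y50.16
G1 X153.97 Y9.08
G1 X42.78 Y151.90
M5
G0 X119.43 Y95.65
M4 S687
G1 X111.78 Y104.95 F2027
G1 X114.29 Y116.74
G1 X125.07 Y122.12
G1 X135.99 Y117.05
G1 X138.85 Y105.35
G1 X131.47 Y95.82
G1 X119.43 Y95.65
M5
G0 X25.09 Y177.59
M4 S687
G1 X58.18 Y177.59 F2027
G1 X58.18 Y72.48
G1 X25.09 Y72.48
G1 X25.09 Y177.59
M5
G0 X102.68 Y114.34
M4 S687
G1 X73.61 Y92.96 F2027
G1 X49.53 Y71.24
G1 X30.44 Y49.20
M5
G0 X26.09 Y28.59
M4 S687
G1 X28.80 Y17.23 F2027
G1 X18.83 Y11.15
G1 X9.97 Y18.75
G1 X14.46 Y29.53
G1 X26.09 Y28.59
M5
G0 X0.00 Y0.00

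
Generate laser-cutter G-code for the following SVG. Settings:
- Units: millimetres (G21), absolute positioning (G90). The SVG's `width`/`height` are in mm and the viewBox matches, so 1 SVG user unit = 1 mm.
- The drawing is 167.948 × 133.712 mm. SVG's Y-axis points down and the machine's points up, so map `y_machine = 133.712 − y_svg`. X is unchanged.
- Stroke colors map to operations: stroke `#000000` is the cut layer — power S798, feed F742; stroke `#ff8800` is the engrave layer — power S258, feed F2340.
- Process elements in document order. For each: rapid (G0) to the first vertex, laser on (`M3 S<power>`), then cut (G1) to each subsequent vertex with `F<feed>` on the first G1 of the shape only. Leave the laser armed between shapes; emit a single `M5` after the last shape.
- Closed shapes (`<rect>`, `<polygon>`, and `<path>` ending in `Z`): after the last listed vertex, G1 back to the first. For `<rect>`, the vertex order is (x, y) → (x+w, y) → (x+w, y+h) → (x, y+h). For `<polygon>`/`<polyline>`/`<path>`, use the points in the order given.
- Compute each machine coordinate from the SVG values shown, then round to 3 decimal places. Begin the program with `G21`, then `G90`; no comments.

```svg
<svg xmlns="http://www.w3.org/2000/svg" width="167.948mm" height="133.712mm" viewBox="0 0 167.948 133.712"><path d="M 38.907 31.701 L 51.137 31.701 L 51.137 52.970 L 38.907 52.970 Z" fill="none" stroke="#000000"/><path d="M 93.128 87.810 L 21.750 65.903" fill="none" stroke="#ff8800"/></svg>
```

1 u = 1 mm; y_m = 133.712 − y.

[1] `<path>` rectangle, #000000→cut S798 F742: (38.907,102.011) → (51.137,102.011) → (51.137,80.742) → (38.907,80.742) → (38.907,102.011) (closed)

[2] `<path>` line segment, #ff8800→engrave S258 F2340: (93.128,45.902) → (21.750,67.809)

G21
G90
G0 X38.907 Y102.011
M3 S798
G1 X51.137 Y102.011 F742
G1 X51.137 Y80.742
G1 X38.907 Y80.742
G1 X38.907 Y102.011
G0 X93.128 Y45.902
M3 S258
G1 X21.750 Y67.809 F2340
M5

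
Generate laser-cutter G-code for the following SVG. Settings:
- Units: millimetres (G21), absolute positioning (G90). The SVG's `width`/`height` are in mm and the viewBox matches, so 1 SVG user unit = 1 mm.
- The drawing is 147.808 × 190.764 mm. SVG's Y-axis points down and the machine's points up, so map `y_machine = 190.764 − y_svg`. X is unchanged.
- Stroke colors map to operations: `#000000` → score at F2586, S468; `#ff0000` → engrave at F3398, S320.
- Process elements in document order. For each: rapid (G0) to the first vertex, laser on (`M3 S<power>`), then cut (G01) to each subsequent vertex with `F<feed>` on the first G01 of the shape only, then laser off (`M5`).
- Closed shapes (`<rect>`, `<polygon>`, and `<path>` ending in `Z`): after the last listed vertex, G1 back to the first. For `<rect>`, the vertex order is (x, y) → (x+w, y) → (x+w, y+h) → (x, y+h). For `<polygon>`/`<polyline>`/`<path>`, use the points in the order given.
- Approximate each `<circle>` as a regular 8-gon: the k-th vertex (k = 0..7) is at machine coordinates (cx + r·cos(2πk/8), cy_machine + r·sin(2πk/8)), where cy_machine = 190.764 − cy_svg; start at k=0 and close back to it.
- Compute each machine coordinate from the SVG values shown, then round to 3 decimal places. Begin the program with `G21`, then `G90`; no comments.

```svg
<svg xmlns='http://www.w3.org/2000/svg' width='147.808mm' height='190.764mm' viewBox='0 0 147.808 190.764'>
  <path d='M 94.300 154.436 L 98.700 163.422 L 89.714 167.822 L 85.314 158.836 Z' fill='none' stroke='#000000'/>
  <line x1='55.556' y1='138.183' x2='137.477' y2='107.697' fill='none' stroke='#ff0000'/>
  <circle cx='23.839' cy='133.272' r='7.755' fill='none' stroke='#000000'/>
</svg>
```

G21
G90
G0 X94.300 Y36.328
M3 S468
G01 X98.700 Y27.342 F2586
G01 X89.714 Y22.942
G01 X85.314 Y31.928
G01 X94.300 Y36.328
M5
G0 X55.556 Y52.581
M3 S320
G01 X137.477 Y83.067 F3398
M5
G0 X31.594 Y57.492
M3 S468
G01 X29.323 Y62.976 F2586
G01 X23.839 Y65.247
G01 X18.355 Y62.976
G01 X16.084 Y57.492
G01 X18.355 Y52.008
G01 X23.839 Y49.737
G01 X29.323 Y52.008
G01 X31.594 Y57.492
M5

viewBox `0 0 147.808 190.764` with mm width/height → 1 unit = 1 mm. Flip: y_m = 190.764 − y_svg.

**Shape 1** — `<path>` regular polygon, stroke `#000000` → score (S468, F2586). Machine vertices: (94.300,36.328) → (98.700,27.342) → (89.714,22.942) → (85.314,31.928) → (94.300,36.328). Closed: final G1 returns to the first vertex.

**Shape 2** — `<line>` line segment, stroke `#ff0000` → engrave (S320, F3398). Machine vertices: (55.556,52.581) → (137.477,83.067). Open path.

**Shape 3** — `<circle>` circle, stroke `#000000` → score (S468, F2586). Machine vertices: (31.594,57.492) → (29.323,62.976) → (23.839,65.247) → (18.355,62.976) → (16.084,57.492) → (18.355,52.008) → (23.839,49.737) → (29.323,52.008) → (31.594,57.492). Closed: final G1 returns to the first vertex.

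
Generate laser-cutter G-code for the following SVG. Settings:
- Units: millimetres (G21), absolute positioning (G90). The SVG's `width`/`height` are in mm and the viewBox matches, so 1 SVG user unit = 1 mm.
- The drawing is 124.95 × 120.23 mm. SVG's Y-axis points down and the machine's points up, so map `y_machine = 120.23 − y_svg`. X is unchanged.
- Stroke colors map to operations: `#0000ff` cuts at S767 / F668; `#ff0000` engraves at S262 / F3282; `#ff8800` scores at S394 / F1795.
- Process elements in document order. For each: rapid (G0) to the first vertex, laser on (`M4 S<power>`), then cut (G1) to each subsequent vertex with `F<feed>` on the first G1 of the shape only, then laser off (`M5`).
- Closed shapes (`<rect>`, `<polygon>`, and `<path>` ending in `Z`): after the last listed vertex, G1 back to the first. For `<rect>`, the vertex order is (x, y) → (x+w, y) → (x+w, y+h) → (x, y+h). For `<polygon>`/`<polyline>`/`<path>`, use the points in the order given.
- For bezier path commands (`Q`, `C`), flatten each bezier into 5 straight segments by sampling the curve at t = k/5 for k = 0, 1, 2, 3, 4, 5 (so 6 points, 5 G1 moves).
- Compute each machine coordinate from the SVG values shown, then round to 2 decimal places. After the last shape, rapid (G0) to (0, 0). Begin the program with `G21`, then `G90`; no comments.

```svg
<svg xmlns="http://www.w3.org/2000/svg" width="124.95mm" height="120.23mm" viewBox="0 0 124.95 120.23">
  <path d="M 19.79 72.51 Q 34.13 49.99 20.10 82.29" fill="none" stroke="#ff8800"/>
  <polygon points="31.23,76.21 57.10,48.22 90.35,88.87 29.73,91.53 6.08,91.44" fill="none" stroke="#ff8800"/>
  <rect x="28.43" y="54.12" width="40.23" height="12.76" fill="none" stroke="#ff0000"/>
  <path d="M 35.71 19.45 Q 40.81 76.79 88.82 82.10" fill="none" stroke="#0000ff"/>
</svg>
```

viewBox `0 0 124.95 120.23` with mm width/height → 1 unit = 1 mm. Flip: y_m = 120.23 − y_svg.

**Shape 1** — `<path>` quadratic bezier, stroke `#ff8800` → score (S394, F1795). Control points (SVG): P0=(19.79,72.51), P1=(34.13,49.99), P2=(20.10,82.29); sampled at t=k/5. Machine vertices: (19.79,47.72) → (24.39,54.54) → (26.72,56.96) → (26.78,55.01) → (24.58,48.67) → (20.10,37.94). Open path.

**Shape 2** — `<polygon>` closed polygon, stroke `#ff8800` → score (S394, F1795). Machine vertices: (31.23,44.02) → (57.10,72.01) → (90.35,31.36) → (29.73,28.70) → (6.08,28.79) → (31.23,44.02). Closed: final G1 returns to the first vertex.

**Shape 3** — `<rect>` rectangle, stroke `#ff0000` → engrave (S262, F3282). Machine vertices: (28.43,66.11) → (68.66,66.11) → (68.66,53.35) → (28.43,53.35) → (28.43,66.11). Closed: final G1 returns to the first vertex.

**Shape 4** — `<path>` quadratic bezier, stroke `#0000ff` → cut (S767, F668). Control points (SVG): P0=(35.71,19.45), P1=(40.81,76.79), P2=(88.82,82.10); sampled at t=k/5. Machine vertices: (35.71,100.78) → (39.47,79.93) → (46.66,63.23) → (57.28,50.70) → (71.33,42.34) → (88.82,38.13). Open path.

G21
G90
G0 X19.79 Y47.72
M4 S394
G1 X24.39 Y54.54 F1795
G1 X26.72 Y56.96
G1 X26.78 Y55.01
G1 X24.58 Y48.67
G1 X20.10 Y37.94
M5
G0 X31.23 Y44.02
M4 S394
G1 X57.10 Y72.01 F1795
G1 X90.35 Y31.36
G1 X29.73 Y28.70
G1 X6.08 Y28.79
G1 X31.23 Y44.02
M5
G0 X28.43 Y66.11
M4 S262
G1 X68.66 Y66.11 F3282
G1 X68.66 Y53.35
G1 X28.43 Y53.35
G1 X28.43 Y66.11
M5
G0 X35.71 Y100.78
M4 S767
G1 X39.47 Y79.93 F668
G1 X46.66 Y63.23
G1 X57.28 Y50.70
G1 X71.33 Y42.34
G1 X88.82 Y38.13
M5
G0 X0.00 Y0.00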